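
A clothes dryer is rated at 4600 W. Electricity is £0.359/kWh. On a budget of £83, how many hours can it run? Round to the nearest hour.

Energy budget = £83 / £0.359 per kWh = 231.2 kWh = 231,198 Wh
Runtime = 231,198 Wh / 4600 W = 50.26 h

50 h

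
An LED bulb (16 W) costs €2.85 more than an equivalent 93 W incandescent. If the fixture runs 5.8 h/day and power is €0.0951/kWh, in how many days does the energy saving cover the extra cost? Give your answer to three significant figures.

67.1 days

Power saved = 93 − 16 = 77 W
Daily energy saved = 77 W × 5.8 h = 446.6 Wh = 0.4466 kWh
Daily savings = 0.4466 × €0.0951 = €0.0425
Payback = €2.85 / €0.0425 per day = 67.1 days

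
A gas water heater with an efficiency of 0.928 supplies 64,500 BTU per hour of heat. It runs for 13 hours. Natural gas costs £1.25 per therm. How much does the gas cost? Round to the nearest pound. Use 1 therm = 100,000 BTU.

Heat delivered = 64,500 BTU/h × 13 h = 838,500 BTU
Gas input = 838,500 / 0.928 = 903,556 BTU
= 903,556 / 100,000 = 9.036 therm
Cost = 9.036 × £1.25/therm = £11.29 ≈ £11

£11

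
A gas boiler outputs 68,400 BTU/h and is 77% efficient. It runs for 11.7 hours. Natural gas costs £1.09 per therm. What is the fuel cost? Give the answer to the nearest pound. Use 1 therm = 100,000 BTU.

Heat delivered = 68,400 BTU/h × 11.7 h = 800,280 BTU
Gas input = 800,280 / 0.77 = 1,039,325 BTU
= 1,039,325 / 100,000 = 10.39 therm
Cost = 10.39 × £1.09/therm = £11.33 ≈ £11

£11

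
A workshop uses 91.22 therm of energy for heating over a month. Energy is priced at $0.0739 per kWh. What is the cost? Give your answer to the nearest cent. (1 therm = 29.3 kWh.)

$197.52

91.22 therm × (29.3 kWh/therm) = 2,673 kWh
Cost = 2,673 kWh × $0.0739/kWh = $197.52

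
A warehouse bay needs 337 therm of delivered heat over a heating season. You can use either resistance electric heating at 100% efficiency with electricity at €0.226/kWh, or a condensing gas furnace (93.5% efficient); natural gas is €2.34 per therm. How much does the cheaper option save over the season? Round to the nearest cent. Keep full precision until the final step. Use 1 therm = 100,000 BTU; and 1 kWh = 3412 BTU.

€1388.78

Heat load = 337 therm × 100,000 = 33,700,000 BTU
Gas: input = 33,700,000 / 0.935 = 36,042,781 BTU = 360.4 therm → 360.4 × €2.34 = €843.40
Electric: 33,700,000 BTU / 3412 = 9,877 kWh → × €0.226 = €2,232.18
Difference = |€843.40 − €2,232.18| = €1,388.78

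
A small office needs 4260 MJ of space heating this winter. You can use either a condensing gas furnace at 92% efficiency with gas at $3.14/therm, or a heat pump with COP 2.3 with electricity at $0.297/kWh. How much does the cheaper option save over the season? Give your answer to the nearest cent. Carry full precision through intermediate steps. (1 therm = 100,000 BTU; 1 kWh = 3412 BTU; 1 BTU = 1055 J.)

$15.00

Heat load = 4260 MJ = 4,260,000,000 J / 1055 = 4,037,915 BTU
Gas: input = 4,037,915 / 0.92 = 4,389,038 BTU = 43.89 therm → 43.89 × $3.14 = $137.82
Heat pump: 4,037,915 BTU / 3412 = 1,183 kWh heat; / 2.3 = 514.5 kWh in → × $0.297 = $152.82
Difference = |$137.82 − $152.82| = $15.00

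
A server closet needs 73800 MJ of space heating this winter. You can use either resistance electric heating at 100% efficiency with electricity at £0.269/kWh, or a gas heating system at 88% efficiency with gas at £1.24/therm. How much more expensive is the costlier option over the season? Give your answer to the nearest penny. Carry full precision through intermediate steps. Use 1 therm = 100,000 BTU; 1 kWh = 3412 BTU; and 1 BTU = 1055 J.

Heat load = 73800 MJ = 73,800,000,000 J / 1055 = 69,952,607 BTU
Gas: input = 69,952,607 / 0.88 = 79,491,598 BTU = 794.9 therm → 794.9 × £1.24 = £985.70
Electric: 69,952,607 BTU / 3412 = 20,500 kWh → × £0.269 = £5,515.02
Difference = |£985.70 − £5,515.02| = £4,529.33

£4529.33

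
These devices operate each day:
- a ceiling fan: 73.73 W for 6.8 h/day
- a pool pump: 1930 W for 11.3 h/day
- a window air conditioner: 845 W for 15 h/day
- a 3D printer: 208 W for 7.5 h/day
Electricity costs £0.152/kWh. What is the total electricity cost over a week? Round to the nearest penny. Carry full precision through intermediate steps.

£38.88

ceiling fan: 73.73 W × 6.8 h × 7 d = 3,510 Wh = 3.51 kWh
pool pump: 1930 W × 11.3 h × 7 d = 152,663 Wh = 152.7 kWh
window air conditioner: 845 W × 15 h × 7 d = 88,725 Wh = 88.72 kWh
3D printer: 208 W × 7.5 h × 7 d = 10,920 Wh = 10.92 kWh
Total energy = 3.51 + 152.7 + 88.72 + 10.92 = 255.8 kWh
Cost = 255.8 kWh × £0.152 = £38.88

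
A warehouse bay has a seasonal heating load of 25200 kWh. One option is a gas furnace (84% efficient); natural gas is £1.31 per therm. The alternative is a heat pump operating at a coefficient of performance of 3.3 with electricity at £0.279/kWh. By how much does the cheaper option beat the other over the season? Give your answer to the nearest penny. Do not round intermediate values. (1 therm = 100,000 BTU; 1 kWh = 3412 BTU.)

Heat load = 25200 kWh × 3412 = 85,982,400 BTU
Gas: input = 85,982,400 / 0.84 = 102,360,000 BTU = 1,024 therm → 1,024 × £1.31 = £1,340.92
Heat pump: 85,982,400 BTU / 3412 = 25,200 kWh heat; / 3.3 = 7,636 kWh in → × £0.279 = £2,130.55
Difference = |£1,340.92 − £2,130.55| = £789.63

£789.63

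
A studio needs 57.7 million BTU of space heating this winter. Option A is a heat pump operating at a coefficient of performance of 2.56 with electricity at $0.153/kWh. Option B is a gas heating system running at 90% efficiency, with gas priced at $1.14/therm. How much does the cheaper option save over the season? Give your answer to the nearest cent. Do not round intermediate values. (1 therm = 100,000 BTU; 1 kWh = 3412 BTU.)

Heat load = 57.7 × 10⁶ BTU = 57,700,000 BTU
Gas: input = 57,700,000 / 0.90 = 64,111,111 BTU = 641.1 therm → 641.1 × $1.14 = $730.87
Heat pump: 57,700,000 BTU / 3412 = 16,910 kWh heat; / 2.56 = 6,606 kWh in → × $0.153 = $1,010.69
Difference = |$730.87 − $1,010.69| = $279.82

$279.82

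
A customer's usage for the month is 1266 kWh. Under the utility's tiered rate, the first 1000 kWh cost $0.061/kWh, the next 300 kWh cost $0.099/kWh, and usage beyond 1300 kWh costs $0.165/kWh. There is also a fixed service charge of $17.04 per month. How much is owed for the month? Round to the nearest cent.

First 1000 kWh × $0.061 = $61.00
Next 266 kWh × $0.099 = $26.33
Remaining tier: 0 kWh (not reached)
Energy charge = $87.33; + service $17.04 = $104.37

$104.37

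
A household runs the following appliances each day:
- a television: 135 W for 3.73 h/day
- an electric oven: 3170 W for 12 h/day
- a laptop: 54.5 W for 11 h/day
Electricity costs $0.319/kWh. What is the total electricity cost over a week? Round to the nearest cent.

$87.41

television: 135 W × 3.73 h × 7 d = 3,525 Wh = 3.525 kWh
electric oven: 3170 W × 12 h × 7 d = 266,280 Wh = 266.3 kWh
laptop: 54.5 W × 11 h × 7 d = 4,196 Wh = 4.197 kWh
Total energy = 3.525 + 266.3 + 4.197 = 274 kWh
Cost = 274 kWh × $0.319 = $87.41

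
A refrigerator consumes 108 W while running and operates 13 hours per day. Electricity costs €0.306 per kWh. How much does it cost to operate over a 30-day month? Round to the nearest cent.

Energy = 108 W × 13 h/day × 30 days = 42,120 Wh = 42.12 kWh
Cost = 42.12 kWh × €0.306/kWh = €12.89

€12.89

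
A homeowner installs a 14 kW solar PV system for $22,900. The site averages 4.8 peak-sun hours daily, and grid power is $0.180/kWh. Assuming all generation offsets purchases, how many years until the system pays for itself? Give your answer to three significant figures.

5.19 years

Daily generation = 14 kW × 4.8 h = 67.2 kWh
Annual generation = 67.2 × 365 = 24528 kWh
Annual savings = 24528 × $0.180 = $4,415.04
Payback = $22,900 / $4,415.04 = 5.19 years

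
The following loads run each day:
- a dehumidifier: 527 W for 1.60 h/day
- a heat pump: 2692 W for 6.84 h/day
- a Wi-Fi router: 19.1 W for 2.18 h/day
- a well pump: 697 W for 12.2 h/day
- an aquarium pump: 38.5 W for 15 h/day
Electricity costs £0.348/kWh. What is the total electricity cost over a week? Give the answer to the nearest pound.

dehumidifier: 527 W × 1.60 h × 7 d = 5,902 Wh = 5.902 kWh
heat pump: 2692 W × 6.84 h × 7 d = 128,893 Wh = 128.9 kWh
Wi-Fi router: 19.1 W × 2.18 h × 7 d = 291 Wh = 0.2915 kWh
well pump: 697 W × 12.2 h × 7 d = 59,524 Wh = 59.52 kWh
aquarium pump: 38.5 W × 15 h × 7 d = 4,042 Wh = 4.043 kWh
Total energy = 5.902 + 128.9 + 0.2915 + 59.52 + 4.043 = 198.7 kWh
Cost = 198.7 kWh × £0.348 = £69.13 ≈ £69

£69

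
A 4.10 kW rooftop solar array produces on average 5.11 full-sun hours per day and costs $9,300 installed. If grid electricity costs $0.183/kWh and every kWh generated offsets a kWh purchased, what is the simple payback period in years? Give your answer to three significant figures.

6.65 years

Daily generation = 4.10 kW × 5.11 h = 20.95 kWh
Annual generation = 20.95 × 365 = 7647.1 kWh
Annual savings = 7647.1 × $0.183 = $1,399.42
Payback = $9,300 / $1,399.42 = 6.65 years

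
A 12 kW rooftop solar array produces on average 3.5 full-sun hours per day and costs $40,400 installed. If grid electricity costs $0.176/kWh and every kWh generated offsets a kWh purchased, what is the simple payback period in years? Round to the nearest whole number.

Daily generation = 12 kW × 3.5 h = 42 kWh
Annual generation = 42 × 365 = 15330 kWh
Annual savings = 15330 × $0.176 = $2,698.08
Payback = $40,400 / $2,698.08 = 15 years

15 years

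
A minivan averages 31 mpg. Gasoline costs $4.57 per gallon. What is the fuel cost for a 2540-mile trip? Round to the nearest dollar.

Fuel = 2540 mi / 31 mpg = 81.94 gal
Cost = 81.94 gal × $4.57/gal = $374.45 ≈ $374

$374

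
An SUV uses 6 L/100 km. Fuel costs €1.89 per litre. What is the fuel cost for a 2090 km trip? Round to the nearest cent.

€237.01

Fuel = 6 L/100 km × 2090 km / 100 = 125.4 L
Cost = 125.4 L × €1.89/L = €237.01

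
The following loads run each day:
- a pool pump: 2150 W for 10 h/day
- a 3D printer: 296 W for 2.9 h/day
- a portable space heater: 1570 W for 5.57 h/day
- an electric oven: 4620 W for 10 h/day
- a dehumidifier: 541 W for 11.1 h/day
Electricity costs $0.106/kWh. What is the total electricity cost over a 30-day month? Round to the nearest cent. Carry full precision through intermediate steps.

$264.92

pool pump: 2150 W × 10 h × 30 d = 645,000 Wh = 645 kWh
3D printer: 296 W × 2.9 h × 30 d = 25,752 Wh = 25.75 kWh
portable space heater: 1570 W × 5.57 h × 30 d = 262,347 Wh = 262.3 kWh
electric oven: 4620 W × 10 h × 30 d = 1,386,000 Wh = 1,386 kWh
dehumidifier: 541 W × 11.1 h × 30 d = 180,153 Wh = 180.2 kWh
Total energy = 645 + 25.75 + 262.3 + 1,386 + 180.2 = 2,499 kWh
Cost = 2,499 kWh × $0.106 = $264.92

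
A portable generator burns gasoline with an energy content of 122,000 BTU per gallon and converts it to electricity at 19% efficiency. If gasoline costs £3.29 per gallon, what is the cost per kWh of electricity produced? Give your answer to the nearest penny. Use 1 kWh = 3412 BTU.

£0.48

Electrical output per gallon = 122,000 BTU × 0.19 / 3412 BTU/kWh = 6.794 kWh
Cost per kWh = £3.29 / 6.794 kWh = £0.484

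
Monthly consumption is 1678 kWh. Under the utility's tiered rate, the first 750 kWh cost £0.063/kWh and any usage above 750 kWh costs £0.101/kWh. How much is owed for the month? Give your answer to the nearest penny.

First 750 kWh × £0.063 = £47.25
Remaining 928 kWh × £0.101 = £93.73
Total = £140.98

£140.98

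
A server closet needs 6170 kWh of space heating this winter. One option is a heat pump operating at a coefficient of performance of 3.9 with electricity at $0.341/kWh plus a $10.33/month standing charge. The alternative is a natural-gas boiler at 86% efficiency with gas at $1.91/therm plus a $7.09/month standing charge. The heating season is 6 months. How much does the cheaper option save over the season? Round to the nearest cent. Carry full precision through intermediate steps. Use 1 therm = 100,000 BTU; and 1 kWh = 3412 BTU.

$91.37

Heat load = 6170 kWh × 3412 = 21,052,040 BTU
Gas: input = 21,052,040 / 0.86 = 24,479,116 BTU = 244.8 therm → 244.8 × $1.91 = $467.55; + 6 × $7.09 standing = $510.09
Heat pump: 21,052,040 BTU / 3412 = 6,170 kWh heat; / 3.9 = 1,582 kWh in → × $0.341 = $539.48; + 6 × $10.33 standing = $601.46
Difference = |$510.09 − $601.46| = $91.37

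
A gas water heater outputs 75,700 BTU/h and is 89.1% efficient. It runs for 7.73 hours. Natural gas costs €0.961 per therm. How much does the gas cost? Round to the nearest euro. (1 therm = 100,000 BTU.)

€6

Heat delivered = 75,700 BTU/h × 7.73 h = 585,161 BTU
Gas input = 585,161 / 0.891 = 656,746 BTU
= 656,746 / 100,000 = 6.567 therm
Cost = 6.567 × €0.961/therm = €6.31 ≈ €6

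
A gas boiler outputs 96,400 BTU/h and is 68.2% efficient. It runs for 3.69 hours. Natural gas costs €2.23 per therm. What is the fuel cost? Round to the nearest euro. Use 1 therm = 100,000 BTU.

Heat delivered = 96,400 BTU/h × 3.69 h = 355,716 BTU
Gas input = 355,716 / 0.682 = 521,578 BTU
= 521,578 / 100,000 = 5.216 therm
Cost = 5.216 × €2.23/therm = €11.63 ≈ €12

€12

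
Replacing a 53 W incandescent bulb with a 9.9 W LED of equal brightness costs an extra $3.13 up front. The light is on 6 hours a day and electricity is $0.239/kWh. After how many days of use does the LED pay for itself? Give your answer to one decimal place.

50.6 days

Power saved = 53 − 9.9 = 43.1 W
Daily energy saved = 43.1 W × 6 h = 258.6 Wh = 0.2586 kWh
Daily savings = 0.2586 × $0.239 = $0.0618
Payback = $3.13 / $0.0618 per day = 50.64 days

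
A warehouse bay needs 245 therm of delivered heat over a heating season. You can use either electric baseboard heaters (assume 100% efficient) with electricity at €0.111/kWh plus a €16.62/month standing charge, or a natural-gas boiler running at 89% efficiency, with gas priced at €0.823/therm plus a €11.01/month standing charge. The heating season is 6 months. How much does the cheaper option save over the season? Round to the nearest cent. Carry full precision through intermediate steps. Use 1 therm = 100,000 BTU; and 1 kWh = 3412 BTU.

€604.14

Heat load = 245 therm × 100,000 = 24,500,000 BTU
Gas: input = 24,500,000 / 0.89 = 27,528,090 BTU = 275.3 therm → 275.3 × €0.823 = €226.56; + 6 × €11.01 standing = €292.62
Electric: 24,500,000 BTU / 3412 = 7,181 kWh → × €0.111 = €797.04; + 6 × €16.62 standing = €896.76
Difference = |€292.62 − €896.76| = €604.14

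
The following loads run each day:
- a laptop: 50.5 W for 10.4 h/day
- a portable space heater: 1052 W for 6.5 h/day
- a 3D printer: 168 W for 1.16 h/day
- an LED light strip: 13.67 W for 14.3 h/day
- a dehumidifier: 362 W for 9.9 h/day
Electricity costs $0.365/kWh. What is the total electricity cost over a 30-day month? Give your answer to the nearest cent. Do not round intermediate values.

laptop: 50.5 W × 10.4 h × 30 d = 15,756 Wh = 15.76 kWh
portable space heater: 1052 W × 6.5 h × 30 d = 205,140 Wh = 205.1 kWh
3D printer: 168 W × 1.16 h × 30 d = 5,846 Wh = 5.846 kWh
LED light strip: 13.67 W × 14.3 h × 30 d = 5,864 Wh = 5.864 kWh
dehumidifier: 362 W × 9.9 h × 30 d = 107,514 Wh = 107.5 kWh
Total energy = 15.76 + 205.1 + 5.846 + 5.864 + 107.5 = 340.1 kWh
Cost = 340.1 kWh × $0.365 = $124.14

$124.14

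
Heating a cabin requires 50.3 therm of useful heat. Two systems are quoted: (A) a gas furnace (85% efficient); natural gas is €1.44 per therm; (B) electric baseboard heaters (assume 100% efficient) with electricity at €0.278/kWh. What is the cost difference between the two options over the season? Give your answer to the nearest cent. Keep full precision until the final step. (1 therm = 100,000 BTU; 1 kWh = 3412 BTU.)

Heat load = 50.3 therm × 100,000 = 5,030,000 BTU
Gas: input = 5,030,000 / 0.850 = 5,917,647 BTU = 59.18 therm → 59.18 × €1.44 = €85.21
Electric: 5,030,000 BTU / 3412 = 1,474 kWh → × €0.278 = €409.83
Difference = |€85.21 − €409.83| = €324.62

€324.62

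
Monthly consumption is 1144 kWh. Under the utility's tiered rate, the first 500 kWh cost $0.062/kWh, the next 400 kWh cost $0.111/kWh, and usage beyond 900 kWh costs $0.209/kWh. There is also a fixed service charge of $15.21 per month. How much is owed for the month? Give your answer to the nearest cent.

$141.61

First 500 kWh × $0.062 = $31.00
Next 400 kWh × $0.111 = $44.40
Remaining 244 kWh × $0.209 = $51.00
Energy charge = $126.40; + service $15.21 = $141.61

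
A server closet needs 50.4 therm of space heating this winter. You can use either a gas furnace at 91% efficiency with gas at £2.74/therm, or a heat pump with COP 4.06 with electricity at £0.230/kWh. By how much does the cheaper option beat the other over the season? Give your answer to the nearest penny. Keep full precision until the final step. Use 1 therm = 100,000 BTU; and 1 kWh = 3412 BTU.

Heat load = 50.4 therm × 100,000 = 5,040,000 BTU
Gas: input = 5,040,000 / 0.91 = 5,538,462 BTU = 55.38 therm → 55.38 × £2.74 = £151.75
Heat pump: 5,040,000 BTU / 3412 = 1,477 kWh heat; / 4.06 = 363.8 kWh in → × £0.230 = £83.68
Difference = |£151.75 − £83.68| = £68.07

£68.07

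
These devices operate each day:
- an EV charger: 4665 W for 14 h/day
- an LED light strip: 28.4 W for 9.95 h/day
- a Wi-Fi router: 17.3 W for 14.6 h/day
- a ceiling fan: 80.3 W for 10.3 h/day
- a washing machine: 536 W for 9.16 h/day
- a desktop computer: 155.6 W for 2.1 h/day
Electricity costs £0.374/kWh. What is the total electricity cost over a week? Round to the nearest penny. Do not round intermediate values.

£188.26

EV charger: 4665 W × 14 h × 7 d = 457,170 Wh = 457.2 kWh
LED light strip: 28.4 W × 9.95 h × 7 d = 1,978 Wh = 1.978 kWh
Wi-Fi router: 17.3 W × 14.6 h × 7 d = 1,768 Wh = 1.768 kWh
ceiling fan: 80.3 W × 10.3 h × 7 d = 5,790 Wh = 5.79 kWh
washing machine: 536 W × 9.16 h × 7 d = 34,368 Wh = 34.37 kWh
desktop computer: 155.6 W × 2.1 h × 7 d = 2,287 Wh = 2.287 kWh
Total energy = 457.2 + 1.978 + 1.768 + 5.79 + 34.37 + 2.287 = 503.4 kWh
Cost = 503.4 kWh × £0.374 = £188.26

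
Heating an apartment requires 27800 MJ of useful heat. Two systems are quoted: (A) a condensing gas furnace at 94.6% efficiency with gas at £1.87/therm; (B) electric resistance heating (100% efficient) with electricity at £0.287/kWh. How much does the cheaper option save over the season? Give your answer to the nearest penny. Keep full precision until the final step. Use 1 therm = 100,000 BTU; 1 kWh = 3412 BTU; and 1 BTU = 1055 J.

Heat load = 27800 MJ = 27,800,000,000 J / 1055 = 26,350,711 BTU
Gas: input = 26,350,711 / 0.946 = 27,854,874 BTU = 278.5 therm → 278.5 × £1.87 = £520.89
Electric: 26,350,711 BTU / 3412 = 7,723 kWh → × £0.287 = £2,216.49
Difference = |£520.89 − £2,216.49| = £1,695.60

£1695.60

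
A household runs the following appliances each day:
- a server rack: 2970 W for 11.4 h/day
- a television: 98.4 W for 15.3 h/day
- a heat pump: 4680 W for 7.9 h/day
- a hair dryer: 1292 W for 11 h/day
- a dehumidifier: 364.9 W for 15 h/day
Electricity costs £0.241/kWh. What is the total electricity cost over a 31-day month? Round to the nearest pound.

£687

server rack: 2970 W × 11.4 h × 31 d = 1,049,598 Wh = 1,050 kWh
television: 98.4 W × 15.3 h × 31 d = 46,671 Wh = 46.67 kWh
heat pump: 4680 W × 7.9 h × 31 d = 1,146,132 Wh = 1,146 kWh
hair dryer: 1292 W × 11 h × 31 d = 440,572 Wh = 440.6 kWh
dehumidifier: 364.9 W × 15 h × 31 d = 169,678 Wh = 169.7 kWh
Total energy = 1,050 + 46.67 + 1,146 + 440.6 + 169.7 = 2,853 kWh
Cost = 2,853 kWh × £0.241 = £687.49 ≈ £687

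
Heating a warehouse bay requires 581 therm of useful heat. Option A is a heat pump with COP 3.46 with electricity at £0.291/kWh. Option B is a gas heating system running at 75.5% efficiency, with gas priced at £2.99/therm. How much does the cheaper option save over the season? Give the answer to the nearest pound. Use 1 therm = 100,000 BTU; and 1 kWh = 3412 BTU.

£869

Heat load = 581 therm × 100,000 = 58,100,000 BTU
Gas: input = 58,100,000 / 0.755 = 76,953,642 BTU = 769.5 therm → 769.5 × £2.99 = £2,300.91
Heat pump: 58,100,000 BTU / 3412 = 17,030 kWh heat; / 3.46 = 4,921 kWh in → × £0.291 = £1,432.14
Difference = |£2,300.91 − £1,432.14| = £868.78 ≈ £869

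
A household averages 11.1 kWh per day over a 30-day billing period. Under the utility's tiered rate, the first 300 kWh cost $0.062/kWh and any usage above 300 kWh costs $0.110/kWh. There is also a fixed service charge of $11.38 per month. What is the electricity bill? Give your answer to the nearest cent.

$33.61

Usage = 11.1 kWh/day × 30 days = 333 kWh
First 300 kWh × $0.062 = $18.60
Remaining 33 kWh × $0.110 = $3.63
Energy charge = $22.23; + service $11.38 = $33.61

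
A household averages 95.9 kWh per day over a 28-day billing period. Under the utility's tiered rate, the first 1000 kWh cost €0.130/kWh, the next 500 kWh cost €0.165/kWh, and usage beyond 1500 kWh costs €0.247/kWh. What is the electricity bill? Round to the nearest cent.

Usage = 95.9 kWh/day × 28 days = 2685.2 kWh
First 1000 kWh × €0.130 = €130.00
Next 500 kWh × €0.165 = €82.50
Remaining 1185.2 kWh × €0.247 = €292.74
Total = €505.24

€505.24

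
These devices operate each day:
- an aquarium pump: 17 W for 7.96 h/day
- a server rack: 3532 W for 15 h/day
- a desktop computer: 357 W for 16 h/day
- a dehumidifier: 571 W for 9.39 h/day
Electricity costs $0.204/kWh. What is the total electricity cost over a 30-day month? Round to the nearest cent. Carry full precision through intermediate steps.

aquarium pump: 17 W × 7.96 h × 30 d = 4,060 Wh = 4.06 kWh
server rack: 3532 W × 15 h × 30 d = 1,589,400 Wh = 1,589 kWh
desktop computer: 357 W × 16 h × 30 d = 171,360 Wh = 171.4 kWh
dehumidifier: 571 W × 9.39 h × 30 d = 160,851 Wh = 160.9 kWh
Total energy = 4.06 + 1,589 + 171.4 + 160.9 = 1,926 kWh
Cost = 1,926 kWh × $0.204 = $392.84

$392.84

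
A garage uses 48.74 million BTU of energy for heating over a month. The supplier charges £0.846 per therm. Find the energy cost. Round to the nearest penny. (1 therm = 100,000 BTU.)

48.74 million BTU × (10 therm/million BTU) = 487.4 therm
Cost = 487.4 therm × £0.846/therm = £412.34

£412.34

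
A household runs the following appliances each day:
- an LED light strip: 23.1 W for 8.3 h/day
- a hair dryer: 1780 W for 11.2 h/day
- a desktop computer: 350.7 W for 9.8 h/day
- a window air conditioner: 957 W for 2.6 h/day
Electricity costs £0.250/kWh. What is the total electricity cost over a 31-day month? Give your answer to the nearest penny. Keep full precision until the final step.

£201.91

LED light strip: 23.1 W × 8.3 h × 31 d = 5,944 Wh = 5.944 kWh
hair dryer: 1780 W × 11.2 h × 31 d = 618,016 Wh = 618 kWh
desktop computer: 350.7 W × 9.8 h × 31 d = 106,543 Wh = 106.5 kWh
window air conditioner: 957 W × 2.6 h × 31 d = 77,134 Wh = 77.13 kWh
Total energy = 5.944 + 618 + 106.5 + 77.13 = 807.6 kWh
Cost = 807.6 kWh × £0.250 = £201.91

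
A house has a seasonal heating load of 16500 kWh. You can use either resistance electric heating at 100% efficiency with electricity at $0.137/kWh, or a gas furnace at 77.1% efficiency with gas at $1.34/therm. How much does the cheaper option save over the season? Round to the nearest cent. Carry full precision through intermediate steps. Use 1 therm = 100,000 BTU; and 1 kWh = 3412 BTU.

$1282.04

Heat load = 16500 kWh × 3412 = 56,298,000 BTU
Gas: input = 56,298,000 / 0.771 = 73,019,455 BTU = 730.2 therm → 730.2 × $1.34 = $978.46
Electric: 56,298,000 BTU / 3412 = 16,500 kWh → × $0.137 = $2,260.50
Difference = |$978.46 − $2,260.50| = $1,282.04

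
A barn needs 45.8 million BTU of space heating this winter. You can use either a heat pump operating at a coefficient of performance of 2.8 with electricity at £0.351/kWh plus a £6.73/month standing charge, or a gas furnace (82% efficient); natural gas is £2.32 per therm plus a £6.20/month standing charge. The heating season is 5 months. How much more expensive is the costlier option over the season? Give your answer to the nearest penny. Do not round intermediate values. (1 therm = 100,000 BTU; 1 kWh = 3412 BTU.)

Heat load = 45.8 × 10⁶ BTU = 45,800,000 BTU
Gas: input = 45,800,000 / 0.82 = 55,853,659 BTU = 558.5 therm → 558.5 × £2.32 = £1,295.80; + 5 × £6.20 standing = £1,326.80
Heat pump: 45,800,000 BTU / 3412 = 13,420 kWh heat; / 2.8 = 4,794 kWh in → × £0.351 = £1,682.70; + 5 × £6.73 standing = £1,716.35
Difference = |£1,326.80 − £1,716.35| = £389.54

£389.54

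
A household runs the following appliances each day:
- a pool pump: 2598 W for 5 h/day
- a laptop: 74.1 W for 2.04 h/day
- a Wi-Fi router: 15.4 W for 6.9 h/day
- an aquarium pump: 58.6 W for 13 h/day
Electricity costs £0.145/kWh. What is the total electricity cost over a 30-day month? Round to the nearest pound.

£61

pool pump: 2598 W × 5 h × 30 d = 389,700 Wh = 389.7 kWh
laptop: 74.1 W × 2.04 h × 30 d = 4,535 Wh = 4.535 kWh
Wi-Fi router: 15.4 W × 6.9 h × 30 d = 3,188 Wh = 3.188 kWh
aquarium pump: 58.6 W × 13 h × 30 d = 22,854 Wh = 22.85 kWh
Total energy = 389.7 + 4.535 + 3.188 + 22.85 = 420.3 kWh
Cost = 420.3 kWh × £0.145 = £60.94 ≈ £61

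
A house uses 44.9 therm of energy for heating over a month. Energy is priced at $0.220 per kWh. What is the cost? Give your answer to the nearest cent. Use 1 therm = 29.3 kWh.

44.9 therm × (29.3 kWh/therm) = 1,316 kWh
Cost = 1,316 kWh × $0.220/kWh = $289.43

$289.43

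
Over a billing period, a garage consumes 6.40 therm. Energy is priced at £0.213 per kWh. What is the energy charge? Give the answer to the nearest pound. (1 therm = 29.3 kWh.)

6.40 therm × (29.3 kWh/therm) = 187.5 kWh
Cost = 187.5 kWh × £0.213/kWh = £39.94 ≈ £40

£40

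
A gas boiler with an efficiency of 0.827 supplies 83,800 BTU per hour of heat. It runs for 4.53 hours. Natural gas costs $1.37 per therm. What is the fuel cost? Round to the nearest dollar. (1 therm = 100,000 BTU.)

Heat delivered = 83,800 BTU/h × 4.53 h = 379,614 BTU
Gas input = 379,614 / 0.827 = 459,025 BTU
= 459,025 / 100,000 = 4.59 therm
Cost = 4.59 × $1.37/therm = $6.29 ≈ $6

$6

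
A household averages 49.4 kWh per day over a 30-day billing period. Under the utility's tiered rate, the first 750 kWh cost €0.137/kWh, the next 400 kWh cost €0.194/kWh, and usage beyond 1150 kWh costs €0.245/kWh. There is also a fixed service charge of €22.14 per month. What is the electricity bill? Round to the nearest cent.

€283.83

Usage = 49.4 kWh/day × 30 days = 1482 kWh
First 750 kWh × €0.137 = €102.75
Next 400 kWh × €0.194 = €77.60
Remaining 332 kWh × €0.245 = €81.34
Energy charge = €261.69; + service €22.14 = €283.83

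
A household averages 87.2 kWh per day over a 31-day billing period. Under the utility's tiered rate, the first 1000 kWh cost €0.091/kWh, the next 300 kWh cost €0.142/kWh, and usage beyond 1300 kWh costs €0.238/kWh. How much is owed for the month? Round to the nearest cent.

€467.56

Usage = 87.2 kWh/day × 31 days = 2703.2 kWh
First 1000 kWh × €0.091 = €91.00
Next 300 kWh × €0.142 = €42.60
Remaining 1403.2 kWh × €0.238 = €333.96
Total = €467.56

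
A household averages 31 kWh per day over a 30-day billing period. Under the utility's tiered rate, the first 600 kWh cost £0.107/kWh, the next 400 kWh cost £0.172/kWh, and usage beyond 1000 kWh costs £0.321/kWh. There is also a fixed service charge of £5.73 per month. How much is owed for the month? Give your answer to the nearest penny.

Usage = 31 kWh/day × 30 days = 930 kWh
First 600 kWh × £0.107 = £64.20
Next 330 kWh × £0.172 = £56.76
Remaining tier: 0 kWh (not reached)
Energy charge = £120.96; + service £5.73 = £126.69

£126.69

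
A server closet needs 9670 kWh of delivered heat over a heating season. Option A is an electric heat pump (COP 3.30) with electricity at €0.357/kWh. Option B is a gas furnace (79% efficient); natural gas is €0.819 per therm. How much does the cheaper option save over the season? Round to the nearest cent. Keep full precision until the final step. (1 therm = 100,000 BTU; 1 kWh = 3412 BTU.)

Heat load = 9670 kWh × 3412 = 32,994,040 BTU
Gas: input = 32,994,040 / 0.79 = 41,764,608 BTU = 417.6 therm → 417.6 × €0.819 = €342.05
Heat pump: 32,994,040 BTU / 3412 = 9,670 kWh heat; / 3.30 = 2,930 kWh in → × €0.357 = €1,046.12
Difference = |€342.05 − €1,046.12| = €704.07

€704.07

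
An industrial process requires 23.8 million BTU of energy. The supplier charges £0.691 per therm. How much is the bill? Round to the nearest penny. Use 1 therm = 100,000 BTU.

£164.46

23.8 million BTU × (10 therm/million BTU) = 238 therm
Cost = 238 therm × £0.691/therm = £164.46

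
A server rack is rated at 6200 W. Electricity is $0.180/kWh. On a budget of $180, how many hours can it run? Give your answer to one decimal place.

Energy budget = $180 / $0.180 per kWh = 1,000 kWh = 1,000,000 Wh
Runtime = 1,000,000 Wh / 6200 W = 161.3 h

161.3 h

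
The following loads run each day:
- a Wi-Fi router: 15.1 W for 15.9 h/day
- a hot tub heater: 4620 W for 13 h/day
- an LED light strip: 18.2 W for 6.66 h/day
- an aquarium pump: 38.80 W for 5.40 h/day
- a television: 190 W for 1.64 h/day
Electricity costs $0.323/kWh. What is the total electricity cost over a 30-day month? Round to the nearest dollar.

$591

Wi-Fi router: 15.1 W × 15.9 h × 30 d = 7,203 Wh = 7.203 kWh
hot tub heater: 4620 W × 13 h × 30 d = 1,801,800 Wh = 1,802 kWh
LED light strip: 18.2 W × 6.66 h × 30 d = 3,636 Wh = 3.636 kWh
aquarium pump: 38.80 W × 5.40 h × 30 d = 6,286 Wh = 6.286 kWh
television: 190 W × 1.64 h × 30 d = 9,348 Wh = 9.348 kWh
Total energy = 7.203 + 1,802 + 3.636 + 6.286 + 9.348 = 1,828 kWh
Cost = 1,828 kWh × $0.323 = $590.53 ≈ $591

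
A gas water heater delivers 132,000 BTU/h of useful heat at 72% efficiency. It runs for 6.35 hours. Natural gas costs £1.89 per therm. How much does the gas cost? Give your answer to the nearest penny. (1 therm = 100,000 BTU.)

Heat delivered = 132,000 BTU/h × 6.35 h = 838,200 BTU
Gas input = 838,200 / 0.72 = 1,164,167 BTU
= 1,164,167 / 100,000 = 11.64 therm
Cost = 11.64 × £1.89/therm = £22.00

£22.00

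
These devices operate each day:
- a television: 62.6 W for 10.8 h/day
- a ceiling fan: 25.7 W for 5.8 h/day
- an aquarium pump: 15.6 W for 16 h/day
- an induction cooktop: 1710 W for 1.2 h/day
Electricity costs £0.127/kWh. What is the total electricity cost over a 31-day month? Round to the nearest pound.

television: 62.6 W × 10.8 h × 31 d = 20,958 Wh = 20.96 kWh
ceiling fan: 25.7 W × 5.8 h × 31 d = 4,621 Wh = 4.621 kWh
aquarium pump: 15.6 W × 16 h × 31 d = 7,738 Wh = 7.738 kWh
induction cooktop: 1710 W × 1.2 h × 31 d = 63,612 Wh = 63.61 kWh
Total energy = 20.96 + 4.621 + 7.738 + 63.61 = 96.93 kWh
Cost = 96.93 kWh × £0.127 = £12.31 ≈ £12

£12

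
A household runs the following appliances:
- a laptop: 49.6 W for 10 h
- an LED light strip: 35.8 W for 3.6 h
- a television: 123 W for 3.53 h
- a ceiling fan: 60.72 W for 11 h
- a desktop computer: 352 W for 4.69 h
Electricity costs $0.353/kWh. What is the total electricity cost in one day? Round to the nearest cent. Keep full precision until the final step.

laptop: 49.6 W × 10 h = 496 Wh = 0.496 kWh
LED light strip: 35.8 W × 3.6 h = 129 Wh = 0.1289 kWh
television: 123 W × 3.53 h = 434 Wh = 0.4342 kWh
ceiling fan: 60.72 W × 11 h = 668 Wh = 0.6679 kWh
desktop computer: 352 W × 4.69 h = 1,651 Wh = 1.651 kWh
Total energy = 0.496 + 0.1289 + 0.4342 + 0.6679 + 1.651 = 3.378 kWh
Cost = 3.378 kWh × $0.353 = $1.19

$1.19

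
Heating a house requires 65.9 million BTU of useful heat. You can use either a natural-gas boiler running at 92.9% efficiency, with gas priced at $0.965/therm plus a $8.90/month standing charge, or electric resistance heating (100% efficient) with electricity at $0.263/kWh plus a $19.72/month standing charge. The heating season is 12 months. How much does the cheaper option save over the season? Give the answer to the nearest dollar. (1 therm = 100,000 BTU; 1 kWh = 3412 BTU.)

Heat load = 65.9 × 10⁶ BTU = 65,900,000 BTU
Gas: input = 65,900,000 / 0.929 = 70,936,491 BTU = 709.4 therm → 709.4 × $0.965 = $684.54; + 12 × $8.90 standing = $791.34
Electric: 65,900,000 BTU / 3412 = 19,310 kWh → × $0.263 = $5,079.63; + 12 × $19.72 standing = $5,316.27
Difference = |$791.34 − $5,316.27| = $4,524.93 ≈ $4525

$4525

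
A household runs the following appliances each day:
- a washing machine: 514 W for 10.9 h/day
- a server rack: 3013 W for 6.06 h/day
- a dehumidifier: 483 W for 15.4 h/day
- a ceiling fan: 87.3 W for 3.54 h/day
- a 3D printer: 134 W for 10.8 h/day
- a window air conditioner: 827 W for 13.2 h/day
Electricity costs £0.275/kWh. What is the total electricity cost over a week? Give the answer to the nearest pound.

washing machine: 514 W × 10.9 h × 7 d = 39,218 Wh = 39.22 kWh
server rack: 3013 W × 6.06 h × 7 d = 127,811 Wh = 127.8 kWh
dehumidifier: 483 W × 15.4 h × 7 d = 52,067 Wh = 52.07 kWh
ceiling fan: 87.3 W × 3.54 h × 7 d = 2,163 Wh = 2.163 kWh
3D printer: 134 W × 10.8 h × 7 d = 10,130 Wh = 10.13 kWh
window air conditioner: 827 W × 13.2 h × 7 d = 76,415 Wh = 76.41 kWh
Total energy = 39.22 + 127.8 + 52.07 + 2.163 + 10.13 + 76.41 = 307.8 kWh
Cost = 307.8 kWh × £0.275 = £84.65 ≈ £85

£85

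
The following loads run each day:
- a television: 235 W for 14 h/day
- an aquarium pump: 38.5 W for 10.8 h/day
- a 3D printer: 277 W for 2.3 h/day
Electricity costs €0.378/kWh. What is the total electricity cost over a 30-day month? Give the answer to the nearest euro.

€49

television: 235 W × 14 h × 30 d = 98,700 Wh = 98.7 kWh
aquarium pump: 38.5 W × 10.8 h × 30 d = 12,474 Wh = 12.47 kWh
3D printer: 277 W × 2.3 h × 30 d = 19,113 Wh = 19.11 kWh
Total energy = 98.7 + 12.47 + 19.11 = 130.3 kWh
Cost = 130.3 kWh × €0.378 = €49.25 ≈ €49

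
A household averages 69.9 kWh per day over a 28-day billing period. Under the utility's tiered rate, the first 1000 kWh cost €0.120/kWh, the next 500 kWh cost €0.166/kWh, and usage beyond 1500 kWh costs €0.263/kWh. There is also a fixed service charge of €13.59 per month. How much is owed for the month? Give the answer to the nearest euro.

€337

Usage = 69.9 kWh/day × 28 days = 1957.2 kWh
First 1000 kWh × €0.120 = €120.00
Next 500 kWh × €0.166 = €83.00
Remaining 457.2 kWh × €0.263 = €120.24
Energy charge = €323.24; + service €13.59 = €336.83 ≈ €337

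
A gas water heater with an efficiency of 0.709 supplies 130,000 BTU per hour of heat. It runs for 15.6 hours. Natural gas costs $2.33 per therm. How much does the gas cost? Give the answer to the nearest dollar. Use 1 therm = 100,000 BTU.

$67

Heat delivered = 130,000 BTU/h × 15.6 h = 2,028,000 BTU
Gas input = 2,028,000 / 0.709 = 2,860,367 BTU
= 2,860,367 / 100,000 = 28.6 therm
Cost = 28.6 × $2.33/therm = $66.65 ≈ $67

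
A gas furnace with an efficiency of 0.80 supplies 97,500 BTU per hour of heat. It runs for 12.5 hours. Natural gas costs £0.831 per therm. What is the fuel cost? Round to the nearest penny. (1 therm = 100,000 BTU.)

Heat delivered = 97,500 BTU/h × 12.5 h = 1,218,750 BTU
Gas input = 1,218,750 / 0.80 = 1,523,438 BTU
= 1,523,438 / 100,000 = 15.23 therm
Cost = 15.23 × £0.831/therm = £12.66

£12.66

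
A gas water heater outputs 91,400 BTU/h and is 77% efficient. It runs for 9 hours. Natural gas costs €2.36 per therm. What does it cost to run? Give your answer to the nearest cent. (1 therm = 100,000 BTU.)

Heat delivered = 91,400 BTU/h × 9 h = 822,600 BTU
Gas input = 822,600 / 0.77 = 1,068,312 BTU
= 1,068,312 / 100,000 = 10.68 therm
Cost = 10.68 × €2.36/therm = €25.21

€25.21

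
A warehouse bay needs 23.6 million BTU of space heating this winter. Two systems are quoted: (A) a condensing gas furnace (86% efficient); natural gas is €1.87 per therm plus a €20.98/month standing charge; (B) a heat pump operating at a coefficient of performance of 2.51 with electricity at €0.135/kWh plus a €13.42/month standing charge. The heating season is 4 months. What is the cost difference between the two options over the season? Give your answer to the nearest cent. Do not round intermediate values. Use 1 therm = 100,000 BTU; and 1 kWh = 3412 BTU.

Heat load = 23.6 × 10⁶ BTU = 23,600,000 BTU
Gas: input = 23,600,000 / 0.860 = 27,441,860 BTU = 274.4 therm → 274.4 × €1.87 = €513.16; + 4 × €20.98 standing = €597.08
Heat pump: 23,600,000 BTU / 3412 = 6,917 kWh heat; / 2.51 = 2,756 kWh in → × €0.135 = €372.02; + 4 × €13.42 standing = €425.70
Difference = |€597.08 − €425.70| = €171.39

€171.39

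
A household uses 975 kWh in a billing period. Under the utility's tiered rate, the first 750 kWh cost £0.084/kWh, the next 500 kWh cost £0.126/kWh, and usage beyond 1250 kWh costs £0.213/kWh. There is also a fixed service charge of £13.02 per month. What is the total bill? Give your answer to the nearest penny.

First 750 kWh × £0.084 = £63.00
Next 225 kWh × £0.126 = £28.35
Remaining tier: 0 kWh (not reached)
Energy charge = £91.35; + service £13.02 = £104.37

£104.37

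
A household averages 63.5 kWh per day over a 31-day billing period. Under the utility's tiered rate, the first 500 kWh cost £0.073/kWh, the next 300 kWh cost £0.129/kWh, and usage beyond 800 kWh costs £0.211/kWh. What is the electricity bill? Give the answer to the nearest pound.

£322

Usage = 63.5 kWh/day × 31 days = 1968.5 kWh
First 500 kWh × £0.073 = £36.50
Next 300 kWh × £0.129 = £38.70
Remaining 1168.5 kWh × £0.211 = £246.55
Total = £321.75 ≈ £322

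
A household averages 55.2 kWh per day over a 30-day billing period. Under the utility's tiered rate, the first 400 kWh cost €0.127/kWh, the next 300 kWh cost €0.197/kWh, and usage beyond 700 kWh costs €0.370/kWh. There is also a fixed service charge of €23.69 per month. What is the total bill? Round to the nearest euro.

€487

Usage = 55.2 kWh/day × 30 days = 1656 kWh
First 400 kWh × €0.127 = €50.80
Next 300 kWh × €0.197 = €59.10
Remaining 956 kWh × €0.370 = €353.72
Energy charge = €463.62; + service €23.69 = €487.31 ≈ €487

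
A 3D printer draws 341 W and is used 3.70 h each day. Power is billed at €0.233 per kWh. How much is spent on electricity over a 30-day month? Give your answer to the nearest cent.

Energy = 341 W × 3.70 h/day × 30 days = 37,851 Wh = 37.85 kWh
Cost = 37.85 kWh × €0.233/kWh = €8.82

€8.82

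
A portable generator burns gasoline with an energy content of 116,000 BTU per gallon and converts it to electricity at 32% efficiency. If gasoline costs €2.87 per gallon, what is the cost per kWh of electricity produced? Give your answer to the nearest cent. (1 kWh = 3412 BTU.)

Electrical output per gallon = 116,000 BTU × 0.32 / 3412 BTU/kWh = 10.88 kWh
Cost per kWh = €2.87 / 10.88 kWh = €0.264

€0.26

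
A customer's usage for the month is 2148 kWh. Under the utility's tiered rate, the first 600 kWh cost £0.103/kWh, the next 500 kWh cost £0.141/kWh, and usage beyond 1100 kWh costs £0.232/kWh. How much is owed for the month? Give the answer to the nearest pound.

First 600 kWh × £0.103 = £61.80
Next 500 kWh × £0.141 = £70.50
Remaining 1048 kWh × £0.232 = £243.14
Total = £375.44 ≈ £375

£375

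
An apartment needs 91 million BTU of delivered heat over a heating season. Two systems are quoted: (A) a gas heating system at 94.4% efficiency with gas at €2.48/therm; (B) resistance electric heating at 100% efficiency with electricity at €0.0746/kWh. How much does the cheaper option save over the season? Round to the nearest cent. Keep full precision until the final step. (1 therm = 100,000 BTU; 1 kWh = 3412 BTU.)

€401.05

Heat load = 91 × 10⁶ BTU = 91,000,000 BTU
Gas: input = 91,000,000 / 0.944 = 96,398,305 BTU = 964 therm → 964 × €2.48 = €2,390.68
Electric: 91,000,000 BTU / 3412 = 26,670 kWh → × €0.0746 = €1,989.62
Difference = |€2,390.68 − €1,989.62| = €401.05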